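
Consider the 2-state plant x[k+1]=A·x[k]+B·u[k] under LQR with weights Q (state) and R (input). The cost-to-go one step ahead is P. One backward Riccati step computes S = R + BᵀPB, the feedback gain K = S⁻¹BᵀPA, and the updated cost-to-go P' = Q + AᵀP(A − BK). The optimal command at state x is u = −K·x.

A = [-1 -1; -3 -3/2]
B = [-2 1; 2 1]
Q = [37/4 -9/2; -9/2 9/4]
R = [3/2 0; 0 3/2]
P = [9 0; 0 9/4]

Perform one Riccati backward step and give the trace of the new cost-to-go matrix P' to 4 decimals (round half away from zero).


18.6353

BᵀP = [-18.0000 4.5000; 9.0000 2.2500]
S = R + BᵀPB = [3/2 0; 0 3/2] + [45.0000 -13.5000; -13.5000 11.2500] = [46.5000 -13.5000; -13.5000 12.7500]
BᵀPA = [4.5000 11.2500; -15.7500 -12.3750]
K = S⁻¹·BᵀPA = [-0.3781 -0.0575; -1.6356 -1.0315]
A−BK = [-0.1205 -0.0836; -0.6082 -0.3534]
AᵀP(A−BK) = [5.1904 3.1377; 3.1377 1.9449]
P' = Q + AᵀP(A−BK) = [14.4404 -1.3623; -1.3623 4.1949]
tr(P') = 18.6353


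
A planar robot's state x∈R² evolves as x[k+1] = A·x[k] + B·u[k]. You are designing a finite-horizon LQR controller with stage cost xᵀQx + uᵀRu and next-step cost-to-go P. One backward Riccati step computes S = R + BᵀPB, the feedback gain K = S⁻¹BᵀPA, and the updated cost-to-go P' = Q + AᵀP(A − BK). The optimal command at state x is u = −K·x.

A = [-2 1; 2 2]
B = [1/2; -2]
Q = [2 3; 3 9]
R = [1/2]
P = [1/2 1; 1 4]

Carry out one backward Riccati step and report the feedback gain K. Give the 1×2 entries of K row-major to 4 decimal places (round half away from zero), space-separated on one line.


BᵀP = [-1.7500 -7.5000]
S = R + BᵀPB = [1/2] + [14.1250] = [14.6250]
BᵀPA = [-11.5000 -16.7500]
K = S⁻¹·BᵀPA = [-0.7863 -1.1453]
A−BK = [-1.6068 1.5726; 0.4274 -0.2906]
AᵀP(A−BK) = [0.9573 -0.1709; -0.1709 1.3162]
P' = Q + AᵀP(A−BK) = [2.9573 2.8291; 2.8291 10.3162]
tr(P') = 13.2735

-0.7863 -1.1453


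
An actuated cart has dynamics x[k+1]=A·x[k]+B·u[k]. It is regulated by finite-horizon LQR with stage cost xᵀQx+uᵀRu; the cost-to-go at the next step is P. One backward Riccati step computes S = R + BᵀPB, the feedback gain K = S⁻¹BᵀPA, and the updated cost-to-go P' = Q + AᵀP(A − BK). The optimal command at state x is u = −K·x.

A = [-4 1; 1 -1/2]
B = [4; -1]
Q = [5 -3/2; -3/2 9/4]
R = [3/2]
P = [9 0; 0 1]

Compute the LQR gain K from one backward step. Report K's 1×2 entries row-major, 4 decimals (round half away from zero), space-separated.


BᵀP = [36.0000 -1.0000]
S = R + BᵀPB = [3/2] + [145.0000] = [146.5000]
BᵀPA = [-145.0000 36.5000]
K = S⁻¹·BᵀPA = [-0.9898 0.2491]
A−BK = [-0.0410 0.0034; 0.0102 -0.2509]
AᵀP(A−BK) = [1.4846 -0.3737; -0.3737 0.1561]
P' = Q + AᵀP(A−BK) = [6.4846 -1.8737; -1.8737 2.4061]
tr(P') = 8.8908

-0.9898 0.2491


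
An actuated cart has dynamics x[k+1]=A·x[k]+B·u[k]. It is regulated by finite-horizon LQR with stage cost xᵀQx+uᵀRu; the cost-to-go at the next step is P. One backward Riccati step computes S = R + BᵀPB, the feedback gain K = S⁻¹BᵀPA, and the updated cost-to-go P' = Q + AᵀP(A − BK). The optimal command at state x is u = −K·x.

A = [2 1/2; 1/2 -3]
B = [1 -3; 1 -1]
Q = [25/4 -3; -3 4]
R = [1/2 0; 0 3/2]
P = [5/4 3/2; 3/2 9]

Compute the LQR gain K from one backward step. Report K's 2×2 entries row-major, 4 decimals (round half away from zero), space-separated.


0.1000 -3.0342 -0.5000 -0.6184

BᵀP = [2.7500 10.5000; -5.2500 -13.5000]
S = R + BᵀPB = [1/2 0; 0 3/2] + [13.2500 -18.7500; -18.7500 29.2500] = [13.7500 -18.7500; -18.7500 30.7500]
BᵀPA = [10.7500 -30.1250; -17.2500 37.8750]
K = S⁻¹·BᵀPA = [0.1000 -3.0342; -0.5000 -0.6184]
A−BK = [0.4000 1.6789; -0.1000 -0.5842]
AᵀP(A−BK) = [0.5500 1.0750; 1.0750 8.8296]
P' = Q + AᵀP(A−BK) = [6.8000 -1.9250; -1.9250 12.8296]
tr(P') = 19.6296


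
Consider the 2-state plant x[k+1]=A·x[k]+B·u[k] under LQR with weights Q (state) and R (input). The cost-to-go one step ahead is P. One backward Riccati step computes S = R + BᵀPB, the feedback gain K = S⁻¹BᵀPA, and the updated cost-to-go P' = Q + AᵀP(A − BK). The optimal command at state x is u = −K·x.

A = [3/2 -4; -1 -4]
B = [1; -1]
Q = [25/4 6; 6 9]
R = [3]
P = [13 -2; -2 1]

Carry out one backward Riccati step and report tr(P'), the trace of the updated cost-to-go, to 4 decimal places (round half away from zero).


70.8214

BᵀP = [15.0000 -3.0000]
S = R + BᵀPB = [3] + [18.0000] = [21.0000]
BᵀPA = [25.5000 -48.0000]
K = S⁻¹·BᵀPA = [1.2143 -2.2857]
A−BK = [0.2857 -1.7143; 0.2143 -6.2857]
AᵀP(A−BK) = [5.2857 -11.7143; -11.7143 50.2857]
P' = Q + AᵀP(A−BK) = [11.5357 -5.7143; -5.7143 59.2857]
tr(P') = 70.8214


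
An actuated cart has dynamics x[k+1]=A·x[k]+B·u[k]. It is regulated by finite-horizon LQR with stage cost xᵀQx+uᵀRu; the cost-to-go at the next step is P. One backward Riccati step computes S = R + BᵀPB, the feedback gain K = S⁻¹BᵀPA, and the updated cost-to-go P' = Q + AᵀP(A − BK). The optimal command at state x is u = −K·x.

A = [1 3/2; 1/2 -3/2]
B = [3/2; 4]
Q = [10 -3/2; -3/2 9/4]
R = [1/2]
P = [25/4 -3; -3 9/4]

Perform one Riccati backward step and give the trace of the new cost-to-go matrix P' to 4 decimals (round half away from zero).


BᵀP = [-2.6250 4.5000]
S = R + BᵀPB = [1/2] + [14.0625] = [14.5625]
BᵀPA = [-0.3750 -10.6875]
K = S⁻¹·BᵀPA = [-0.0258 -0.7339]
A−BK = [1.0386 2.6009; 0.6030 1.4356]
AᵀP(A−BK) = [3.8028 9.6623; 9.6623 24.7814]
P' = Q + AᵀP(A−BK) = [13.8028 8.1623; 8.1623 27.0314]
tr(P') = 40.8342

40.8342


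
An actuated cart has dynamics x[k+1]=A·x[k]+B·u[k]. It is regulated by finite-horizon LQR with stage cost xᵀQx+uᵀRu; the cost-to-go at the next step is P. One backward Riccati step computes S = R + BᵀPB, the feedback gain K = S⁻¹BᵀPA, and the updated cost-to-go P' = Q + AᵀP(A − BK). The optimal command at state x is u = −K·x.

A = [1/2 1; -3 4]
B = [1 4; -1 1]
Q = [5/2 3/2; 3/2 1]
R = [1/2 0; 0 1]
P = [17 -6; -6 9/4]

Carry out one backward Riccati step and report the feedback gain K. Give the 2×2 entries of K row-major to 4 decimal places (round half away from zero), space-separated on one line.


0.8794 -0.8888 0.0994 0.2175

BᵀP = [23.0000 -8.2500; 62.0000 -21.7500]
S = R + BᵀPB = [1/2 0; 0 1] + [31.2500 83.7500; 83.7500 226.2500] = [31.7500 83.7500; 83.7500 227.2500]
BᵀPA = [36.2500 -10.0000; 96.2500 -25.0000]
K = S⁻¹·BᵀPA = [0.8794 -0.8888; 0.0994 0.2175]
A−BK = [-0.7772 1.0186; -2.2200 2.8937]
AᵀP(A−BK) = [1.0496 -1.2197; -1.2197 1.5507]
P' = Q + AᵀP(A−BK) = [3.5496 0.2803; 0.2803 2.5507]
tr(P') = 6.1002


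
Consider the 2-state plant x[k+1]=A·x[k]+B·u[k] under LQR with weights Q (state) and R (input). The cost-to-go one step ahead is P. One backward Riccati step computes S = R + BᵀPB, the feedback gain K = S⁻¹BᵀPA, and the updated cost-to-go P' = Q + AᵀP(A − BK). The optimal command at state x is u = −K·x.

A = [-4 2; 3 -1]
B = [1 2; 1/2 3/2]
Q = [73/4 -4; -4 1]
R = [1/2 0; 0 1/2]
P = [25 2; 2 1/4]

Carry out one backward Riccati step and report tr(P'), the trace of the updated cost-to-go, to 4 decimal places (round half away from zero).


BᵀP = [26.0000 2.1250; 53.0000 4.3750]
S = R + BᵀPB = [1/2 0; 0 1/2] + [27.0625 55.1875; 55.1875 112.5625] = [27.5625 55.1875; 55.1875 113.0625]
BᵀPA = [-97.6250 49.8750; -198.8750 101.6250]
K = S⁻¹·BᵀPA = [-0.8823 0.4327; -1.3283 0.6876]
A−BK = [-0.4611 0.1920; 5.4336 -2.2478]
AᵀP(A−BK) = [3.9460 -1.7549; -1.7549 0.7885]
P' = Q + AᵀP(A−BK) = [22.1960 -5.7549; -5.7549 1.7885]
tr(P') = 23.9845

23.9845


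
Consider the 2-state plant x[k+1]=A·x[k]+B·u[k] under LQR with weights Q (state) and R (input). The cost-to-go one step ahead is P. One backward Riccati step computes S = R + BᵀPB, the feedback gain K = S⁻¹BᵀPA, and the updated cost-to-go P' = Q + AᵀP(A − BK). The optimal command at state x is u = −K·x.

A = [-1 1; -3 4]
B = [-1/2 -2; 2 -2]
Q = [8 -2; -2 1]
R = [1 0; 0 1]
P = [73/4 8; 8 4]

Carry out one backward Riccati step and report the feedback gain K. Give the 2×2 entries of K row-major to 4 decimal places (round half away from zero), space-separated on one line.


BᵀP = [6.8750 4.0000; -52.5000 -24.0000]
S = R + BᵀPB = [1 0; 0 1] + [4.5625 -21.7500; -21.7500 153.0000] = [5.5625 -21.7500; -21.7500 154.0000]
BᵀPA = [-18.8750 22.8750; 124.5000 -148.5000]
K = S⁻¹·BᵀPA = [-0.5185 0.7636; 0.7352 -0.8564]
A−BK = [0.2112 -0.3311; -0.4926 0.7600]
AᵀP(A−BK) = [0.9294 -1.2104; -1.2104 1.6014]
P' = Q + AᵀP(A−BK) = [8.9294 -3.2104; -3.2104 2.6014]
tr(P') = 11.5309

-0.5185 0.7636 0.7352 -0.8564


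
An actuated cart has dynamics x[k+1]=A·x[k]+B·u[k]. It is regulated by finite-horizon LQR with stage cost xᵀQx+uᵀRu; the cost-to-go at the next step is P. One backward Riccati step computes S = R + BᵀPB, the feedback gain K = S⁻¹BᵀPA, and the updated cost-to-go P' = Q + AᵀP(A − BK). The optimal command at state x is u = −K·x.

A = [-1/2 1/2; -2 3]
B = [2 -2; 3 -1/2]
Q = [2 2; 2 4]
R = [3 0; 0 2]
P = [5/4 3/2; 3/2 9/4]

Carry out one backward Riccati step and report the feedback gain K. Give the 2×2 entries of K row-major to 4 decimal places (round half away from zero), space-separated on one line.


-0.4276 0.6176 0.1708 -0.2219

BᵀP = [7.0000 9.7500; -3.2500 -4.1250]
S = R + BᵀPB = [3 0; 0 2] + [43.2500 -18.8750; -18.8750 8.5625] = [46.2500 -18.8750; -18.8750 10.5625]
BᵀPA = [-23.0000 32.7500; 9.8750 -14.0000]
K = S⁻¹·BᵀPA = [-0.4276 0.6176; 0.1708 -0.2219]
A−BK = [0.6968 -1.1789; -0.6319 1.0364]
AᵀP(A−BK) = [0.7912 -1.1676; -1.1676 1.7312]
P' = Q + AᵀP(A−BK) = [2.7912 0.8324; 0.8324 5.7312]
tr(P') = 8.5224


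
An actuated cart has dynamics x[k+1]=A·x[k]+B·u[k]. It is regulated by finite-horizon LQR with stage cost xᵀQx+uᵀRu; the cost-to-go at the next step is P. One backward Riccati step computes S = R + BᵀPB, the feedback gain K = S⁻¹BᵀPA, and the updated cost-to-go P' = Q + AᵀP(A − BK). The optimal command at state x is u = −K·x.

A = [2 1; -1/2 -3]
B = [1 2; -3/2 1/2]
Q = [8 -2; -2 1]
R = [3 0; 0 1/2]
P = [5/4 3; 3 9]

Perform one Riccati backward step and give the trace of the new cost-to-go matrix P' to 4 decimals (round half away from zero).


BᵀP = [-3.2500 -10.5000; 4.0000 10.5000]
S = R + BᵀPB = [3 0; 0 1/2] + [12.5000 -11.7500; -11.7500 13.2500] = [15.5000 -11.7500; -11.7500 13.7500]
BᵀPA = [-1.2500 28.2500; 2.7500 -27.5000]
K = S⁻¹·BᵀPA = [0.2015 0.8701; 0.3722 -1.2565]
A−BK = [1.0541 2.6428; -0.3838 -1.0666]
AᵀP(A−BK) = [0.4784 1.0429; 1.0429 5.1170]
P' = Q + AᵀP(A−BK) = [8.4784 -0.9571; -0.9571 6.1170]
tr(P') = 14.5953

14.5953


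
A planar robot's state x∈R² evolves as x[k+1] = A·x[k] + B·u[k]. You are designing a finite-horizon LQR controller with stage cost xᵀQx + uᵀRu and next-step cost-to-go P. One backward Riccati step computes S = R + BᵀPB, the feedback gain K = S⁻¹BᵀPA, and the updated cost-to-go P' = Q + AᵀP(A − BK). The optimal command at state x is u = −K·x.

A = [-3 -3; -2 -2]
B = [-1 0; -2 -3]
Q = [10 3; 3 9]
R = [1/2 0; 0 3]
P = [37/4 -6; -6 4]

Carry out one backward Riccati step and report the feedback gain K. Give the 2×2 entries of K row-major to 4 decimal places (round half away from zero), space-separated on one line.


BᵀP = [2.7500 -2.0000; 18.0000 -12.0000]
S = R + BᵀPB = [1/2 0; 0 3] + [1.2500 6.0000; 6.0000 36.0000] = [1.7500 6.0000; 6.0000 39.0000]
BᵀPA = [-4.2500 -4.2500; -30.0000 -30.0000]
K = S⁻¹·BᵀPA = [0.4419 0.4419; -0.8372 -0.8372]
A−BK = [-2.5581 -2.5581; -3.6279 -3.6279]
AᵀP(A−BK) = [4.0116 4.0116; 4.0116 4.0116]
P' = Q + AᵀP(A−BK) = [14.0116 7.0116; 7.0116 13.0116]
tr(P') = 27.0233

0.4419 0.4419 -0.8372 -0.8372


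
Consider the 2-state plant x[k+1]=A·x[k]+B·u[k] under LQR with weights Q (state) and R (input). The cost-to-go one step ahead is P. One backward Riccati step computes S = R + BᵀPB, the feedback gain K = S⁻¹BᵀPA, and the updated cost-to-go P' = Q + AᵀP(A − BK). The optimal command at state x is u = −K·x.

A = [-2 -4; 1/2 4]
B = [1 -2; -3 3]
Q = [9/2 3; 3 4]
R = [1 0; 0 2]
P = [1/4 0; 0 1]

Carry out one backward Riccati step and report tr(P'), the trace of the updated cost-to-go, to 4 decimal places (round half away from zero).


11.5496

BᵀP = [0.2500 -3.0000; -0.5000 3.0000]
S = R + BᵀPB = [1 0; 0 2] + [9.2500 -9.5000; -9.5000 10.0000] = [10.2500 -9.5000; -9.5000 12.0000]
BᵀPA = [-2.0000 -13.0000; 2.5000 14.0000]
K = S⁻¹·BᵀPA = [-0.0076 -0.7023; 0.2023 0.6107]
A−BK = [-1.5878 -2.0763; -0.1298 0.0611]
AᵀP(A−BK) = [0.7290 1.0687; 1.0687 2.3206]
P' = Q + AᵀP(A−BK) = [5.2290 4.0687; 4.0687 6.3206]
tr(P') = 11.5496


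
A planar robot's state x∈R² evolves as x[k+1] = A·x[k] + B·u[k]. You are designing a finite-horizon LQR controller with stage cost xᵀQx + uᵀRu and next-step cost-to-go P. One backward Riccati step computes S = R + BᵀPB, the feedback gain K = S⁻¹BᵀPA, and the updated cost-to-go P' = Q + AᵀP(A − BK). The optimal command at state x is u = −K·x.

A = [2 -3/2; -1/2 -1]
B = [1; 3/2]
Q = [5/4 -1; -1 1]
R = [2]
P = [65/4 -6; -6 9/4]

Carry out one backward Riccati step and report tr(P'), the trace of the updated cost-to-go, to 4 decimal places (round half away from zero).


BᵀP = [7.2500 -2.6250]
S = R + BᵀPB = [2] + [3.3125] = [5.3125]
BᵀPA = [15.8125 -8.2500]
K = S⁻¹·BᵀPA = [2.9765 -1.5529]
A−BK = [-0.9765 0.0529; -4.9647 1.3294]
AᵀP(A−BK) = [30.4971 -15.5691; -15.5691 8.0007]
P' = Q + AᵀP(A−BK) = [31.7471 -16.5691; -16.5691 9.0007]
tr(P') = 40.7478

40.7478


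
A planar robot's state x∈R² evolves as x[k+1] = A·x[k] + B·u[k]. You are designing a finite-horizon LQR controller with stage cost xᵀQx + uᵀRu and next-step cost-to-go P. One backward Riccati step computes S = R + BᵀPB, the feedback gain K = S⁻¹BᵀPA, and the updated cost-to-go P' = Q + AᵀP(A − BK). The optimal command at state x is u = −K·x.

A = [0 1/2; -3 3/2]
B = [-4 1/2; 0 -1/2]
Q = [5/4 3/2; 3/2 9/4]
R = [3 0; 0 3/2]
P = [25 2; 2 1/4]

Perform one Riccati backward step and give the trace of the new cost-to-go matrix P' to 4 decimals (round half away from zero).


BᵀP = [-100.0000 -8.0000; 11.5000 0.8750]
S = R + BᵀPB = [3 0; 0 3/2] + [400.0000 -46.0000; -46.0000 5.3125] = [403.0000 -46.0000; -46.0000 6.8125]
BᵀPA = [24.0000 -62.0000; -2.6250 7.0625]
K = S⁻¹·BᵀPA = [0.0679 -0.1549; 0.0733 -0.0092]
A−BK = [0.2350 -0.1150; -2.9634 1.4954]
AᵀP(A−BK) = [0.8123 -0.4316; -0.4316 0.2739]
P' = Q + AᵀP(A−BK) = [2.0623 1.0684; 1.0684 2.5239]
tr(P') = 4.5862

4.5862


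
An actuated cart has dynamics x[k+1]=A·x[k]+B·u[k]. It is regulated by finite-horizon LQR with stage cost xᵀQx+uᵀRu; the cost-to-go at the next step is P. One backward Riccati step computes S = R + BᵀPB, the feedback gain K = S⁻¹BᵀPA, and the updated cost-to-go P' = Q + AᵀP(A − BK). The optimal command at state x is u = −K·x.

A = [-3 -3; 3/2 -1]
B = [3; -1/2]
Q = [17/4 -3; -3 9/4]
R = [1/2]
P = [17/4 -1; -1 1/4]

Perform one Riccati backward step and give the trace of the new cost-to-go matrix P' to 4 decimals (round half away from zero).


BᵀP = [13.2500 -3.1250]
S = R + BᵀPB = [1/2] + [41.3125] = [41.8125]
BᵀPA = [-44.4375 -36.6250]
K = S⁻¹·BᵀPA = [-1.0628 -0.8759]
A−BK = [0.1883 -0.3722; 0.9686 -1.4380]
AᵀP(A−BK) = [0.5852 0.4507; 0.4507 0.4189]
P' = Q + AᵀP(A−BK) = [4.8352 -2.5493; -2.5493 2.6689]
tr(P') = 7.5041

7.5041


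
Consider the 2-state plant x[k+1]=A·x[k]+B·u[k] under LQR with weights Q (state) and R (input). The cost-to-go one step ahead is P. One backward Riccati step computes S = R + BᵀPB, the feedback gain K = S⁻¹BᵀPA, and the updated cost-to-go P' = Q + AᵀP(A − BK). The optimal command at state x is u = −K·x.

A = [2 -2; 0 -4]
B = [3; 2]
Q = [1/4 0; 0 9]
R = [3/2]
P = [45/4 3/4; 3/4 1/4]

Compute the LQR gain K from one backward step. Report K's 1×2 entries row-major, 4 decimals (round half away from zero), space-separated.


0.6253 -0.7228

BᵀP = [35.2500 2.7500]
S = R + BᵀPB = [3/2] + [111.2500] = [112.7500]
BᵀPA = [70.5000 -81.5000]
K = S⁻¹·BᵀPA = [0.6253 -0.7228]
A−BK = [0.1242 0.1685; -1.2506 -2.5543]
AᵀP(A−BK) = [0.9180 -0.0399; -0.0399 2.0887]
P' = Q + AᵀP(A−BK) = [1.1680 -0.0399; -0.0399 11.0887]
tr(P') = 12.2567


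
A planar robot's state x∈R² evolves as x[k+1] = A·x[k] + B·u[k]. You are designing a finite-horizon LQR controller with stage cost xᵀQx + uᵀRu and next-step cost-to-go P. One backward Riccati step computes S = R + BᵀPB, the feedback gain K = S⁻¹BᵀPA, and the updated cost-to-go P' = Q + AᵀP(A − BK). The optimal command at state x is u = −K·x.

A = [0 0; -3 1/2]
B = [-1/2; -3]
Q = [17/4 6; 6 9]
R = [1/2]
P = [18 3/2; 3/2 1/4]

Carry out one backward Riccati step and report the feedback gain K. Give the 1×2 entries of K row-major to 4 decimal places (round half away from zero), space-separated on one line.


BᵀP = [-13.5000 -1.5000]
S = R + BᵀPB = [1/2] + [11.2500] = [11.7500]
BᵀPA = [4.5000 -0.7500]
K = S⁻¹·BᵀPA = [0.3830 -0.0638]
A−BK = [0.1915 -0.0319; -1.8511 0.3085]
AᵀP(A−BK) = [0.5266 -0.0878; -0.0878 0.0146]
P' = Q + AᵀP(A−BK) = [4.7766 5.9122; 5.9122 9.0146]
tr(P') = 13.7912

0.3830 -0.0638


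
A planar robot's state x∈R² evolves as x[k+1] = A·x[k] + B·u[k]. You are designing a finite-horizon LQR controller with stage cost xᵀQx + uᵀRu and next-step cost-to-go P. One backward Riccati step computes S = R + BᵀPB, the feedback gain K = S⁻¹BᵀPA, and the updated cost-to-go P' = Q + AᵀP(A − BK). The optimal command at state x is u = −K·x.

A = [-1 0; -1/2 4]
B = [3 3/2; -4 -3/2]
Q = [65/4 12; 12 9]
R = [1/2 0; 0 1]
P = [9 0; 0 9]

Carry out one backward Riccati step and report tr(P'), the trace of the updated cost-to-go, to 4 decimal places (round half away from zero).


62.2942

BᵀP = [27.0000 -36.0000; 13.5000 -13.5000]
S = R + BᵀPB = [1/2 0; 0 1] + [225.0000 94.5000; 94.5000 40.5000] = [225.5000 94.5000; 94.5000 41.5000]
BᵀPA = [-9.0000 -144.0000; -6.7500 -54.0000]
K = S⁻¹·BᵀPA = [0.6177 -2.0397; -1.5692 3.3435]
A−BK = [-0.4993 1.1040; -0.3830 0.8563]
AᵀP(A−BK) = [6.2171 -13.7891; -13.7891 30.8271]
P' = Q + AᵀP(A−BK) = [22.4671 -1.7891; -1.7891 39.8271]
tr(P') = 62.2942


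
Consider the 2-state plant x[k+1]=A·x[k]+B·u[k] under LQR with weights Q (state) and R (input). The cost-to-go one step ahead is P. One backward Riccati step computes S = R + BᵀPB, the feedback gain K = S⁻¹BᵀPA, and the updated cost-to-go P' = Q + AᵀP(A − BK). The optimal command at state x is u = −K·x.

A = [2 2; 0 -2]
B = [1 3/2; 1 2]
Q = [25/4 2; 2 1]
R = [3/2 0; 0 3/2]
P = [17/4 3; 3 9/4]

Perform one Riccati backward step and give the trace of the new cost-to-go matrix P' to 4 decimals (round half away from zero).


8.7565

BᵀP = [7.2500 5.2500; 12.3750 9.0000]
S = R + BᵀPB = [3/2 0; 0 3/2] + [12.5000 21.3750; 21.3750 36.5625] = [14.0000 21.3750; 21.3750 38.0625]
BᵀPA = [14.5000 4.0000; 24.7500 6.7500]
K = S⁻¹·BᵀPA = [0.3010 0.1049; 0.4812 0.1184]
A−BK = [0.9772 1.7175; -1.2634 -2.3418]
AᵀP(A−BK) = [0.7255 0.5478; 0.5478 0.7810]
P' = Q + AᵀP(A−BK) = [6.9755 2.5478; 2.5478 1.7810]
tr(P') = 8.7565


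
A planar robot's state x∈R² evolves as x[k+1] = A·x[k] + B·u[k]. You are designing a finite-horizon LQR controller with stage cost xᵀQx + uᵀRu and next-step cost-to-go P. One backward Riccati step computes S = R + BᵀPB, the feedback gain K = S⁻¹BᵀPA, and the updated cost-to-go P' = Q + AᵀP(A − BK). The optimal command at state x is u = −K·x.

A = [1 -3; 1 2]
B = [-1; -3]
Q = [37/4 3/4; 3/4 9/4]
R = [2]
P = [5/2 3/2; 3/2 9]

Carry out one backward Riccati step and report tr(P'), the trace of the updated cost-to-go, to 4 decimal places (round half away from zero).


BᵀP = [-7.0000 -28.5000]
S = R + BᵀPB = [2] + [92.5000] = [94.5000]
BᵀPA = [-35.5000 -36.0000]
K = S⁻¹·BᵀPA = [-0.3757 -0.3810]
A−BK = [0.6243 -3.3810; -0.1270 0.8571]
AᵀP(A−BK) = [1.1640 -4.5238; -4.5238 26.7857]
P' = Q + AᵀP(A−BK) = [10.4140 -3.7738; -3.7738 29.0357]
tr(P') = 39.4497

39.4497


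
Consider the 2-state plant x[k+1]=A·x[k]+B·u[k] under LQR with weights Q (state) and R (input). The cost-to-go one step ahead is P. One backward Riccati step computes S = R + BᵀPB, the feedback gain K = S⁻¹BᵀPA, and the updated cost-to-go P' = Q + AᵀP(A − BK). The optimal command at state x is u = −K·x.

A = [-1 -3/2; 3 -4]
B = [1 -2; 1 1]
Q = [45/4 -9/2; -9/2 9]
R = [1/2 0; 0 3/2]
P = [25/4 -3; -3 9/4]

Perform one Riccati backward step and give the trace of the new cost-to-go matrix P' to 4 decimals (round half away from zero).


BᵀP = [3.2500 -0.7500; -15.5000 8.2500]
S = R + BᵀPB = [1/2 0; 0 3/2] + [2.5000 -7.2500; -7.2500 39.2500] = [3.0000 -7.2500; -7.2500 40.7500]
BᵀPA = [-5.5000 -1.8750; 40.2500 -9.7500]
K = S⁻¹·BᵀPA = [0.9713 -2.1108; 1.1605 -0.6148]
A−BK = [0.3498 -0.6188; 0.8682 -1.2744]
AᵀP(A−BK) = [3.1305 -2.9886; -2.9886 4.1105]
P' = Q + AᵀP(A−BK) = [14.3805 -7.4886; -7.4886 13.1105]
tr(P') = 27.4910

27.4910


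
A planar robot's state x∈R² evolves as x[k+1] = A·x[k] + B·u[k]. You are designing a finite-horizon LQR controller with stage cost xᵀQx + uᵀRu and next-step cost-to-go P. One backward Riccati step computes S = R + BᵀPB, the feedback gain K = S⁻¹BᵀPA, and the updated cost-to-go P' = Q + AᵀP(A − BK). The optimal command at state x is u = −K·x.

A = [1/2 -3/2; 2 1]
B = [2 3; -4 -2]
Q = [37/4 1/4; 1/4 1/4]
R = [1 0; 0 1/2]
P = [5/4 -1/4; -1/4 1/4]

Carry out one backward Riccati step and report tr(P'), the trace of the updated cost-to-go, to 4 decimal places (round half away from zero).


BᵀP = [3.5000 -1.5000; 4.2500 -1.2500]
S = R + BᵀPB = [1 0; 0 1/2] + [13.0000 13.5000; 13.5000 15.2500] = [14.0000 13.5000; 13.5000 15.7500]
BᵀPA = [-1.2500 -6.7500; -0.3750 -7.6250]
K = S⁻¹·BᵀPA = [-0.3824 -0.0882; 0.3039 -0.4085]
A−BK = [0.3529 -0.0980; 1.0784 -0.1699]
AᵀP(A−BK) = [0.4485 -0.0760; -0.0760 0.1021]
P' = Q + AᵀP(A−BK) = [9.6985 0.1740; 0.1740 0.3521]
tr(P') = 10.0507

10.0507


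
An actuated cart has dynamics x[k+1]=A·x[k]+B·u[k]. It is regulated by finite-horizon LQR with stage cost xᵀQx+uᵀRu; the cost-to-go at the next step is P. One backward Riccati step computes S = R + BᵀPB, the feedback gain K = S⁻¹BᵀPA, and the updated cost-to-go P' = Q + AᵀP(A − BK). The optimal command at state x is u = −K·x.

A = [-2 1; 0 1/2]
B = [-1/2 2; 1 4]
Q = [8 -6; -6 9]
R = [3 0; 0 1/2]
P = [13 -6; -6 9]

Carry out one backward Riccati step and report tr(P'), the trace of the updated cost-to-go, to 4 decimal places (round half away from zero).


28.2386

BᵀP = [-12.5000 12.0000; 2.0000 24.0000]
S = R + BᵀPB = [3 0; 0 1/2] + [18.2500 23.0000; 23.0000 100.0000] = [21.2500 23.0000; 23.0000 100.5000]
BᵀPA = [25.0000 -6.5000; -4.0000 14.0000]
K = S⁻¹·BᵀPA = [1.6211 -0.6070; -0.4108 0.2782]
A−BK = [-0.3679 0.1400; 0.0221 -0.0059]
AᵀP(A−BK) = [9.8293 -3.7117; -3.7117 1.4093]
P' = Q + AᵀP(A−BK) = [17.8293 -9.7117; -9.7117 10.4093]
tr(P') = 28.2386


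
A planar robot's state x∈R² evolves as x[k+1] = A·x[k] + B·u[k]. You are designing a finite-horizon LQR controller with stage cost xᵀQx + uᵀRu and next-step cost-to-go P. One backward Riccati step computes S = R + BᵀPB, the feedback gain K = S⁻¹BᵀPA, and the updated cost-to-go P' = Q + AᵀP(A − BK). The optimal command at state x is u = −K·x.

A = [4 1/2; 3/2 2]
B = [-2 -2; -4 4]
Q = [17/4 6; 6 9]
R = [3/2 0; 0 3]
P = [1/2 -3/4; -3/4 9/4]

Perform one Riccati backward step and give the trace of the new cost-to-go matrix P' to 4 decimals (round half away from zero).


BᵀP = [2.0000 -7.5000; -4.0000 10.5000]
S = R + BᵀPB = [3/2 0; 0 3] + [26.0000 -34.0000; -34.0000 50.0000] = [27.5000 -34.0000; -34.0000 53.0000]
BᵀPA = [-3.2500 -14.0000; -0.2500 19.0000]
K = S⁻¹·BᵀPA = [-0.5995 -0.3184; -0.3893 0.1542]
A−BK = [2.0224 0.1716; 0.6592 0.1095]
AᵀP(A−BK) = [2.0168 0.1912; 0.1912 0.2369]
P' = Q + AᵀP(A−BK) = [6.2668 6.1912; 6.1912 9.2369]
tr(P') = 15.5037

15.5037


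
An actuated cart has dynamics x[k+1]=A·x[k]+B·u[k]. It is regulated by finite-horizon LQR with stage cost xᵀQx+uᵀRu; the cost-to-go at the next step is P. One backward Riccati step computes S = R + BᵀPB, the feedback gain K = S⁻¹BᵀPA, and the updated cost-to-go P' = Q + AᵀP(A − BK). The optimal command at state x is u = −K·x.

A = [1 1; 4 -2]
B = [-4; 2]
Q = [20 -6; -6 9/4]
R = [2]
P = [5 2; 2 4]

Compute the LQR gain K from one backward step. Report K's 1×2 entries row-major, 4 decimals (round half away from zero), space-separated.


-0.2424 -0.2424

BᵀP = [-16.0000 0.0000]
S = R + BᵀPB = [2] + [64.0000] = [66.0000]
BᵀPA = [-16.0000 -16.0000]
K = S⁻¹·BᵀPA = [-0.2424 -0.2424]
A−BK = [0.0303 0.0303; 4.4848 -1.5152]
AᵀP(A−BK) = [81.1212 -26.8788; -26.8788 9.1212]
P' = Q + AᵀP(A−BK) = [101.1212 -32.8788; -32.8788 11.3712]
tr(P') = 112.4924


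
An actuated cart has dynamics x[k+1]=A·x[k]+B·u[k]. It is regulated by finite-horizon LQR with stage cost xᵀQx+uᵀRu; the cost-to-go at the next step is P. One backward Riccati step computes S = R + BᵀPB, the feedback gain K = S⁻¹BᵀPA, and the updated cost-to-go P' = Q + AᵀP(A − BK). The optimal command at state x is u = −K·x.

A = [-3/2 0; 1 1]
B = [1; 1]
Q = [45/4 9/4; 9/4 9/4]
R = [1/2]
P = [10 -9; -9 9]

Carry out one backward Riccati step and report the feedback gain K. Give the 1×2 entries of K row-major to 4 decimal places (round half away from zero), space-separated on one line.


BᵀP = [1.0000 0.0000]
S = R + BᵀPB = [1/2] + [1.0000] = [1.5000]
BᵀPA = [-1.5000 0.0000]
K = S⁻¹·BᵀPA = [-1.0000 0.0000]
A−BK = [-0.5000 0.0000; 2.0000 1.0000]
AᵀP(A−BK) = [57.0000 22.5000; 22.5000 9.0000]
P' = Q + AᵀP(A−BK) = [68.2500 24.7500; 24.7500 11.2500]
tr(P') = 79.5000

-1.0000 0.0000


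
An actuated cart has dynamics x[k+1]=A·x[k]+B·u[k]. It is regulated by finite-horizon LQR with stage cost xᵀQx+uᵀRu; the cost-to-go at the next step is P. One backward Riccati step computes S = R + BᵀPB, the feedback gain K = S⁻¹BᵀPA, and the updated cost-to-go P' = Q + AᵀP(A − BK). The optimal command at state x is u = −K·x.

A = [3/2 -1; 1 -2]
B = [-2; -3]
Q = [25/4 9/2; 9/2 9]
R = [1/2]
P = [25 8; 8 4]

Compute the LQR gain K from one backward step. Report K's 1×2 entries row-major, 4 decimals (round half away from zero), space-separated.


-0.5978 0.5591

BᵀP = [-74.0000 -28.0000]
S = R + BᵀPB = [1/2] + [232.0000] = [232.5000]
BᵀPA = [-139.0000 130.0000]
K = S⁻¹·BᵀPA = [-0.5978 0.5591]
A−BK = [0.3043 0.1183; -0.7935 -0.3226]
AᵀP(A−BK) = [1.1489 0.2204; 0.2204 0.3118]
P' = Q + AᵀP(A−BK) = [7.3989 4.7204; 4.7204 9.3118]
tr(P') = 16.7108


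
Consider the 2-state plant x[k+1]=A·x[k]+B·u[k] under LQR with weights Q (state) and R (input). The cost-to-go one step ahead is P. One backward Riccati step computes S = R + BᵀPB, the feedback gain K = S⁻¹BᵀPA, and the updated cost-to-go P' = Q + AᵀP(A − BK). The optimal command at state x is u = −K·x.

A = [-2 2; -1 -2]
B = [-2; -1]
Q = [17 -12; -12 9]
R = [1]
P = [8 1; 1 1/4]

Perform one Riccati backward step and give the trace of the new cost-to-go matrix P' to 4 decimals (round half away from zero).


BᵀP = [-17.0000 -2.2500]
S = R + BᵀPB = [1] + [36.2500] = [37.2500]
BᵀPA = [36.2500 -29.5000]
K = S⁻¹·BᵀPA = [0.9732 -0.7919]
A−BK = [-0.0537 0.4161; -0.0268 -2.7919]
AᵀP(A−BK) = [0.9732 -0.7919; -0.7919 1.6376]
P' = Q + AᵀP(A−BK) = [17.9732 -12.7919; -12.7919 10.6376]
tr(P') = 28.6107

28.6107


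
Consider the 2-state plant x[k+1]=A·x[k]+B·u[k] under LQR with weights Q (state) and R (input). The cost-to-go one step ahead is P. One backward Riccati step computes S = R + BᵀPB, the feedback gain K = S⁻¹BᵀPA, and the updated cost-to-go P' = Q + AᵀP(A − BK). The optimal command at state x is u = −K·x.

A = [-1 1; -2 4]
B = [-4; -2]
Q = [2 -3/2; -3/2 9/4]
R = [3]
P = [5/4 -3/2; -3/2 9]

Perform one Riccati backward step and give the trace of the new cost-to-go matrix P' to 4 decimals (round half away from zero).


BᵀP = [-2.0000 -12.0000]
S = R + BᵀPB = [3] + [32.0000] = [35.0000]
BᵀPA = [26.0000 -50.0000]
K = S⁻¹·BᵀPA = [0.7429 -1.4286]
A−BK = [1.9714 -4.7143; -0.5143 1.1429]
AᵀP(A−BK) = [11.9357 -27.1071; -27.1071 61.8214]
P' = Q + AᵀP(A−BK) = [13.9357 -28.6071; -28.6071 64.0714]
tr(P') = 78.0071

78.0071


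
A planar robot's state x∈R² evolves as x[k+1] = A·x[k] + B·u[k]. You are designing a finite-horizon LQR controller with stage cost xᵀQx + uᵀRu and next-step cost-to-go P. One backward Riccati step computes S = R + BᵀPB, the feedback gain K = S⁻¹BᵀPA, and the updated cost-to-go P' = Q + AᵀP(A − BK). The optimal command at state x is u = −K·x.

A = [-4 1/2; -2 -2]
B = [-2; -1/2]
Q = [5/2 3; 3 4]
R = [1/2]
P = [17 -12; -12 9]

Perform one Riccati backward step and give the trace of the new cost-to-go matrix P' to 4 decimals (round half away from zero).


12.6751

BᵀP = [-28.0000 19.5000]
S = R + BᵀPB = [1/2] + [46.2500] = [46.7500]
BᵀPA = [73.0000 -53.0000]
K = S⁻¹·BᵀPA = [1.5615 -1.1337]
A−BK = [-0.8770 -1.7674; -1.2193 -2.5668]
AᵀP(A−BK) = [2.0107 0.7594; 0.7594 4.1644]
P' = Q + AᵀP(A−BK) = [4.5107 3.7594; 3.7594 8.1644]
tr(P') = 12.6751


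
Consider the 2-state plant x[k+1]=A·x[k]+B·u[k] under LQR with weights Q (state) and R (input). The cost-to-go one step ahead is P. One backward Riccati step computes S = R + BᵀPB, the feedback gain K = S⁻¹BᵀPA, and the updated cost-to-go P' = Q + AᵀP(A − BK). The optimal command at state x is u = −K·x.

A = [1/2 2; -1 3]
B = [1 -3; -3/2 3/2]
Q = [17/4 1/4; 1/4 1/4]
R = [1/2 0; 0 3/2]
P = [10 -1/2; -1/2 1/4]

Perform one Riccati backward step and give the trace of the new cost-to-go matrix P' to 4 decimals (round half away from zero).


BᵀP = [10.7500 -0.8750; -30.7500 1.8750]
S = R + BᵀPB = [1/2 0; 0 3/2] + [12.0625 -33.5625; -33.5625 95.0625] = [12.5625 -33.5625; -33.5625 96.5625]
BᵀPA = [6.2500 18.8750; -17.2500 -55.8750]
K = S⁻¹·BᵀPA = [0.2835 -0.6082; -0.0801 -0.7900]
A−BK = [-0.0238 0.2381; -0.4545 3.2727]
AᵀP(A−BK) = [0.0963 -0.3268; -0.3268 3.5866]
P' = Q + AᵀP(A−BK) = [4.3463 -0.0768; -0.0768 3.8366]
tr(P') = 8.1829

8.1829


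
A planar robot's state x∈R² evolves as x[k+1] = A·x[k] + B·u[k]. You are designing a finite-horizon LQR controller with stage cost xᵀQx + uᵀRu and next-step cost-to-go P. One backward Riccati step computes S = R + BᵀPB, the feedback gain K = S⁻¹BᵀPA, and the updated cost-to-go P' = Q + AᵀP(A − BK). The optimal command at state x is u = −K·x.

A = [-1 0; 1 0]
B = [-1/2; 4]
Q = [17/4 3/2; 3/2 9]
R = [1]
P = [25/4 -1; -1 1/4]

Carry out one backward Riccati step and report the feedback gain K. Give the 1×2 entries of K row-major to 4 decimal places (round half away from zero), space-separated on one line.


0.8166 0.0000

BᵀP = [-7.1250 1.5000]
S = R + BᵀPB = [1] + [9.5625] = [10.5625]
BᵀPA = [8.6250 0.0000]
K = S⁻¹·BᵀPA = [0.8166 0.0000]
A−BK = [-0.5917 0.0000; -2.2663 0.0000]
AᵀP(A−BK) = [1.4571 0.0000; 0.0000 0.0000]
P' = Q + AᵀP(A−BK) = [5.7071 1.5000; 1.5000 9.0000]
tr(P') = 14.7071


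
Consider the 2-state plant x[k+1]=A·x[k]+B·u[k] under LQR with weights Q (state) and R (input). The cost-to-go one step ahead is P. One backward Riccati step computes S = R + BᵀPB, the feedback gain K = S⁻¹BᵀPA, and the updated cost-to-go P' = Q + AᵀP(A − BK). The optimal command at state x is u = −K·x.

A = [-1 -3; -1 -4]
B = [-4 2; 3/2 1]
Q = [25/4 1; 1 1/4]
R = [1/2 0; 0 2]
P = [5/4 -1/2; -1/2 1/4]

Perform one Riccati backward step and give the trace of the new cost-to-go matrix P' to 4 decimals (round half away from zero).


BᵀP = [-5.7500 2.3750; 2.0000 -0.7500]
S = R + BᵀPB = [1/2 0; 0 2] + [26.5625 -9.1250; -9.1250 3.2500] = [27.0625 -9.1250; -9.1250 5.2500]
BᵀPA = [3.3750 7.7500; -1.2500 -3.0000]
K = S⁻¹·BᵀPA = [0.1073 0.2264; -0.0515 -0.1780]
A−BK = [-0.4676 -1.7386; -1.1095 -4.1615]
AᵀP(A−BK) = [0.0733 0.2635; 0.2635 0.9617]
P' = Q + AᵀP(A−BK) = [6.3233 1.2635; 1.2635 1.2117]
tr(P') = 7.5351

7.5351


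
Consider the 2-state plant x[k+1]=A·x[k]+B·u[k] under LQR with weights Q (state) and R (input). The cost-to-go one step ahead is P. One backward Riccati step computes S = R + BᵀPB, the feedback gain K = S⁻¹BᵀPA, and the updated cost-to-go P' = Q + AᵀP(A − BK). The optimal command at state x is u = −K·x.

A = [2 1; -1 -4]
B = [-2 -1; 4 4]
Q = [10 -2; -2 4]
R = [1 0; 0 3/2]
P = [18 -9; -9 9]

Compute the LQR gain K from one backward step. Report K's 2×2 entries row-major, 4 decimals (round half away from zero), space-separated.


BᵀP = [-72.0000 54.0000; -54.0000 45.0000]
S = R + BᵀPB = [1 0; 0 3/2] + [360.0000 288.0000; 288.0000 234.0000] = [361.0000 288.0000; 288.0000 235.5000]
BᵀPA = [-198.0000 -288.0000; -153.0000 -234.0000]
K = S⁻¹·BᵀPA = [-1.2382 -0.2085; 0.8646 -0.7386]
A−BK = [0.3881 -0.1557; 0.4946 -0.2114]
AᵀP(A−BK) = [4.1122 -1.2969; -1.2969 1.1079]
P' = Q + AᵀP(A−BK) = [14.1122 -3.2969; -3.2969 5.1079]
tr(P') = 19.2201

-1.2382 -0.2085 0.8646 -0.7386


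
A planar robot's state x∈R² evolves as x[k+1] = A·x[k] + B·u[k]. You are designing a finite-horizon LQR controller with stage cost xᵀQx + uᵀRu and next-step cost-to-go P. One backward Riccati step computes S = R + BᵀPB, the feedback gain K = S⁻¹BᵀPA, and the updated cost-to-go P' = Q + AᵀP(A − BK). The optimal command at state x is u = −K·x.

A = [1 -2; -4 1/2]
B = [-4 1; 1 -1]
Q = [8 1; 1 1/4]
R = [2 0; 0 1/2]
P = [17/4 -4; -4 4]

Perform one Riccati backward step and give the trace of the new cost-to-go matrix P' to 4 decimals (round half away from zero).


11.0146

BᵀP = [-21.0000 20.0000; 8.2500 -8.0000]
S = R + BᵀPB = [2 0; 0 1/2] + [104.0000 -41.0000; -41.0000 16.2500] = [106.0000 -41.0000; -41.0000 16.7500]
BᵀPA = [-101.0000 52.0000; 40.2500 -20.5000]
K = S⁻¹·BᵀPA = [-0.4392 0.3228; 1.3280 -0.4339]
A−BK = [-2.0847 -0.2751; -2.2328 -0.2566]
AᵀP(A−BK) = [2.4418 -0.4392; -0.4392 0.3228]
P' = Q + AᵀP(A−BK) = [10.4418 0.5608; 0.5608 0.5728]
tr(P') = 11.0146


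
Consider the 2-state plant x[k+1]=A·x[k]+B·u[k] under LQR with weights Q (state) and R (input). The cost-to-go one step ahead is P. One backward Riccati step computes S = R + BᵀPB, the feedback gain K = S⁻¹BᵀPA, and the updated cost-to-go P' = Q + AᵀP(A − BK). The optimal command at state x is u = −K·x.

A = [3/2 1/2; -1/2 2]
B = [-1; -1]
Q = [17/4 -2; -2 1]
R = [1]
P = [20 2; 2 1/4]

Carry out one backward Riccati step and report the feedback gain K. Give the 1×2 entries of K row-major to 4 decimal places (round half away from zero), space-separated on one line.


BᵀP = [-22.0000 -2.2500]
S = R + BᵀPB = [1] + [24.2500] = [25.2500]
BᵀPA = [-31.8750 -15.5000]
K = S⁻¹·BᵀPA = [-1.2624 -0.6139]
A−BK = [0.2376 -0.1139; -1.7624 1.3861]
AᵀP(A−BK) = [1.8243 0.6832; 0.6832 0.4851]
P' = Q + AᵀP(A−BK) = [6.0743 -1.3168; -1.3168 1.4851]
tr(P') = 7.5594

-1.2624 -0.6139


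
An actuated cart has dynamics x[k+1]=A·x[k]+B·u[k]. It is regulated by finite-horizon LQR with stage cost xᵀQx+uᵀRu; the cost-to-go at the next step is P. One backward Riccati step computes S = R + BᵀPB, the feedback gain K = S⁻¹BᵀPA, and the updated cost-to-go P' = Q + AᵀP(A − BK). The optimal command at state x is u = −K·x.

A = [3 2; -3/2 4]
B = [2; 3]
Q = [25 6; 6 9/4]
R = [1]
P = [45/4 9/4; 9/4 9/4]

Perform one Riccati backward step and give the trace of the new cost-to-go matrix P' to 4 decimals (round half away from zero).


BᵀP = [29.2500 11.2500]
S = R + BᵀPB = [1] + [92.2500] = [93.2500]
BᵀPA = [70.8750 103.5000]
K = S⁻¹·BᵀPA = [0.7601 1.1099]
A−BK = [1.4799 -0.2198; -3.7802 0.6702]
AᵀP(A−BK) = [32.1937 -4.4155; -4.4155 2.1233]
P' = Q + AᵀP(A−BK) = [57.1937 1.5845; 1.5845 4.3733]
tr(P') = 61.5670

61.5670


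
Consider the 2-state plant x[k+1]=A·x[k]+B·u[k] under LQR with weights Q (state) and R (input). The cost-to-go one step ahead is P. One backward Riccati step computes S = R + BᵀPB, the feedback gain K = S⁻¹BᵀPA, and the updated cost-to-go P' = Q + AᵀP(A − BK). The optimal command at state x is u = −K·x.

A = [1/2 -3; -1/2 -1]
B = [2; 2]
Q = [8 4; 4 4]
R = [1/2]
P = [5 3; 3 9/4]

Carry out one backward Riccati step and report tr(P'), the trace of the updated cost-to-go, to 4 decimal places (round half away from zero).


BᵀP = [16.0000 10.5000]
S = R + BᵀPB = [1/2] + [53.0000] = [53.5000]
BᵀPA = [2.7500 -58.5000]
K = S⁻¹·BᵀPA = [0.0514 -1.0935]
A−BK = [0.3972 -0.8131; -0.6028 1.1869]
AᵀP(A−BK) = [0.1711 -0.3680; -0.3680 1.2827]
P' = Q + AᵀP(A−BK) = [8.1711 3.6320; 3.6320 5.2827]
tr(P') = 13.4539

13.4539


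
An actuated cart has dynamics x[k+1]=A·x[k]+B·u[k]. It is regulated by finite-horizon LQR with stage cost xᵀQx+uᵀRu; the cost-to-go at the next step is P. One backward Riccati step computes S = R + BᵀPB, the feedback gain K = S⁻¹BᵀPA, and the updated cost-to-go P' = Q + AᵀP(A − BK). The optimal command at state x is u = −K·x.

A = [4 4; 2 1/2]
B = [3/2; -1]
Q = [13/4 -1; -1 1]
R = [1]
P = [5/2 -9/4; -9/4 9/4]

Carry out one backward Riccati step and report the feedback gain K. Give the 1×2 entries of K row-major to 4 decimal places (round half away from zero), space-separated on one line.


BᵀP = [6.0000 -5.6250]
S = R + BᵀPB = [1] + [14.6250] = [15.6250]
BᵀPA = [12.7500 21.1875]
K = S⁻¹·BᵀPA = [0.8160 1.3560]
A−BK = [2.7760 1.9660; 2.8160 1.8560]
AᵀP(A−BK) = [2.5960 2.4610; 2.4610 2.8323]
P' = Q + AᵀP(A−BK) = [5.8460 1.4610; 1.4610 3.8323]
tr(P') = 9.6783

0.8160 1.3560


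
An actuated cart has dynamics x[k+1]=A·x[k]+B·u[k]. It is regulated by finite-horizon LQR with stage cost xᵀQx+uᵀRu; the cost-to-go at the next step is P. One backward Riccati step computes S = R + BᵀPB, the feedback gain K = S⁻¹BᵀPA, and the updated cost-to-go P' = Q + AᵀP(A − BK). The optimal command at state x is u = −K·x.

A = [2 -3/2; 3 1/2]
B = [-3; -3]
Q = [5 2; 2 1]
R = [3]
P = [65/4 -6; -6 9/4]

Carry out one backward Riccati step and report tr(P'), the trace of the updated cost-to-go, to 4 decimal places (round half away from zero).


BᵀP = [-30.7500 11.2500]
S = R + BᵀPB = [3] + [58.5000] = [61.5000]
BᵀPA = [-27.7500 51.7500]
K = S⁻¹·BᵀPA = [-0.4512 0.8415]
A−BK = [0.6463 1.0244; 1.6463 3.0244]
AᵀP(A−BK) = [0.7287 -1.0244; -1.0244 2.5793]
P' = Q + AᵀP(A−BK) = [5.7287 0.9756; 0.9756 3.5793]
tr(P') = 9.3079

9.3079


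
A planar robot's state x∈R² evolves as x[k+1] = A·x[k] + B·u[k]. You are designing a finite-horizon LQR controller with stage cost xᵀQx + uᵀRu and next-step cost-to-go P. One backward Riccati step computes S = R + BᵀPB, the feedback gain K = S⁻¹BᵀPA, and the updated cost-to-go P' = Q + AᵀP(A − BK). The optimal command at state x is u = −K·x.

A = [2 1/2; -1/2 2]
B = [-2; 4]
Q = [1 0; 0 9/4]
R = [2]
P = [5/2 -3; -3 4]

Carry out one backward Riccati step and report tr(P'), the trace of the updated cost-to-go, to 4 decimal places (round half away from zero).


BᵀP = [-17.0000 22.0000]
S = R + BᵀPB = [2] + [122.0000] = [124.0000]
BᵀPA = [-45.0000 35.5000]
K = S⁻¹·BᵀPA = [-0.3629 0.2863]
A−BK = [1.2742 1.0726; 0.9516 0.8548]
AᵀP(A−BK) = [0.6694 0.1331; 0.1331 0.4617]
P' = Q + AᵀP(A−BK) = [1.6694 0.1331; 0.1331 2.7117]
tr(P') = 4.3810

4.3810


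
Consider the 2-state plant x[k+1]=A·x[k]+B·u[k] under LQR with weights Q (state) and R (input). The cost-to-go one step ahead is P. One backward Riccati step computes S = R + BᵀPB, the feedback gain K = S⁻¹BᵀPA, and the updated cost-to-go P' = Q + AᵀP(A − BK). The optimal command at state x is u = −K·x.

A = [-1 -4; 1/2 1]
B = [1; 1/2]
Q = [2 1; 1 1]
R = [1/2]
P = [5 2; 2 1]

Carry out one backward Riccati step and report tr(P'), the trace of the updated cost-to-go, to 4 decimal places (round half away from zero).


BᵀP = [6.0000 2.5000]
S = R + BᵀPB = [1/2] + [7.2500] = [7.7500]
BᵀPA = [-4.7500 -21.5000]
K = S⁻¹·BᵀPA = [-0.6129 -2.7742]
A−BK = [-0.3871 -1.2258; 0.8065 2.3871]
AᵀP(A−BK) = [0.3387 1.3226; 1.3226 5.3548]
P' = Q + AᵀP(A−BK) = [2.3387 2.3226; 2.3226 6.3548]
tr(P') = 8.6935

8.6935
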